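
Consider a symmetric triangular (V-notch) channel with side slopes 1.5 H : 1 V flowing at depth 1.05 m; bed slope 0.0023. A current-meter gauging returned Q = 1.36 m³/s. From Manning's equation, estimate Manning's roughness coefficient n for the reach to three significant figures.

A = z·y² = 1.5×1.05² = 1.654 m²
P = 2y√(1+z²) = 2×1.05×√(1+1.5²) = 3.786 m
R = A/P = 1.654/3.786 = 0.4368 m
n = (1/Q)·A·R^(2/3)·S^(1/2) = (1/1.36) × 1.654 × 0.5757 × 0.04796 = 0.03357

0.0336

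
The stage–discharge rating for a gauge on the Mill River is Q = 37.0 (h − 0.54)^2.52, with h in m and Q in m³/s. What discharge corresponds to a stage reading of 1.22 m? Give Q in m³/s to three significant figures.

14.0 m³/s

Q = 37.0 × (1.22 − 0.54)^2.52 = 37.0 × 0.68^2.52 = 14.00 m³/s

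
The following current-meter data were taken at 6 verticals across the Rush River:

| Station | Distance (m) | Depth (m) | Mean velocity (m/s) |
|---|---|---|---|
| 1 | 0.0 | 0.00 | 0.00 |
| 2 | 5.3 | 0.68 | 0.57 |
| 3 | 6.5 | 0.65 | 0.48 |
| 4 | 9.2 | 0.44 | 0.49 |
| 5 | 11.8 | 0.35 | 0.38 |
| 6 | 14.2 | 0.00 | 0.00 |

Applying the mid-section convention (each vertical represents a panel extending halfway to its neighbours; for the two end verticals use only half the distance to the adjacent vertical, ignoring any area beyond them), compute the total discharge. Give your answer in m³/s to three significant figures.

2.77 m³/s

w_2 = (6.5 − 0.0)/2 = 3.25 m; q_2 = 0.57 × 0.68 × 3.25 = 1.260 m³/s
w_3 = (9.2 − 5.3)/2 = 1.95 m; q_3 = 0.48 × 0.65 × 1.95 = 0.6084 m³/s
w_4 = (11.8 − 6.5)/2 = 2.65 m; q_4 = 0.49 × 0.44 × 2.65 = 0.5713 m³/s
w_5 = (14.2 − 9.2)/2 = 2.5 m; q_5 = 0.38 × 0.35 × 2.5 = 0.3325 m³/s
Stations 1, 6 contribute zero (depth or velocity is 0).
Q = Σ qᵢ = 2.772 m³/s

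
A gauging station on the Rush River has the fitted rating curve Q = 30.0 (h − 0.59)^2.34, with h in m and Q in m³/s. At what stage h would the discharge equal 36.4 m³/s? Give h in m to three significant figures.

1.68 m

h − h₀ = (Q/C)^(1/b) = (36.4/30.0)^(1/2.34) = 1.086 m
h = 0.59 + 1.086 = 1.676 m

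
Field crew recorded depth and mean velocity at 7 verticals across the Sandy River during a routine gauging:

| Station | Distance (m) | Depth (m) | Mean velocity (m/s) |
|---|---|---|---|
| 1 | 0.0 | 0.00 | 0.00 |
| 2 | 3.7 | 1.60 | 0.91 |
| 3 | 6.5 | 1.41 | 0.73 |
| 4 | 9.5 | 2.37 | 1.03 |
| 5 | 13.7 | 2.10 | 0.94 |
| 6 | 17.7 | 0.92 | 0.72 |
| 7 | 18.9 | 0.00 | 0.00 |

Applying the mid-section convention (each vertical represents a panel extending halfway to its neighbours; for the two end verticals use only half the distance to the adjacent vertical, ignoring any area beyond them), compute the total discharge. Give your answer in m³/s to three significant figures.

26.3 m³/s

w_2 = (6.5 − 0.0)/2 = 3.25 m; q_2 = 0.91 × 1.60 × 3.25 = 4.732 m³/s
w_3 = (9.5 − 3.7)/2 = 2.9 m; q_3 = 0.73 × 1.41 × 2.9 = 2.985 m³/s
w_4 = (13.7 − 6.5)/2 = 3.6 m; q_4 = 1.03 × 2.37 × 3.6 = 8.788 m³/s
w_5 = (17.7 − 9.5)/2 = 4.1 m; q_5 = 0.94 × 2.10 × 4.1 = 8.093 m³/s
w_6 = (18.9 − 13.7)/2 = 2.6 m; q_6 = 0.72 × 0.92 × 2.6 = 1.722 m³/s
Stations 1, 7 contribute zero (depth or velocity is 0).
Q = Σ qᵢ = 26.32 m³/s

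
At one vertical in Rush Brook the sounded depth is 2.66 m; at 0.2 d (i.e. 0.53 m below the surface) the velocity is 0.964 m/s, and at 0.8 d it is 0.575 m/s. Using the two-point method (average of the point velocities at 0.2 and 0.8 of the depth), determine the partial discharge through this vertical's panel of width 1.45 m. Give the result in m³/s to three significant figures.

2.97 m³/s

v̄ = (0.964 + 0.575) / 2 = 0.7695 m/s
q = v̄ × d × w = 0.7695 × 2.66 × 1.45 = 2.968 m³/s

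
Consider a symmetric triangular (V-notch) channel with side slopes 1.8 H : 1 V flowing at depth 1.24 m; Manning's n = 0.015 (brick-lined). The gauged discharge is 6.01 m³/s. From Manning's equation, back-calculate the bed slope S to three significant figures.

A = z·y² = 1.8×1.24² = 2.768 m²
P = 2y√(1+z²) = 2×1.24×√(1+1.8²) = 5.107 m
R = A/P = 2.768/5.107 = 0.5420 m
S = (Q·n / (1·A·R^(2/3)))² = (6.01×0.015 / (1×2.768×0.6647))² = 0.002401

0.00240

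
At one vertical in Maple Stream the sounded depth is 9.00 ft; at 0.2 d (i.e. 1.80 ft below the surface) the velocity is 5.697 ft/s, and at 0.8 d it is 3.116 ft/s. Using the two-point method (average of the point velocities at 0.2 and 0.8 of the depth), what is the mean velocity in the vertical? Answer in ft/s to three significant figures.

4.41 ft/s

v̄ = (5.697 + 3.116) / 2 = 4.407 ft/s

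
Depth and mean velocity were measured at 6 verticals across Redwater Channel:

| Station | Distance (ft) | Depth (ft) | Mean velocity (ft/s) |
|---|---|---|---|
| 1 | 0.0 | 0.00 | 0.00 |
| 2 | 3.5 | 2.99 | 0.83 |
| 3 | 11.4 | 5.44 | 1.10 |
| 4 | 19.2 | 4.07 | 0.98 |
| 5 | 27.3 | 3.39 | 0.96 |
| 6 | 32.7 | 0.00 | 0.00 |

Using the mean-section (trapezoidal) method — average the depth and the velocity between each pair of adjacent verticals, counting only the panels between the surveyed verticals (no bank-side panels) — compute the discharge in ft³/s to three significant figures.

107 ft³/s

Panel 1-2: Δb = 3.5 ft, d̄ = (0.00+2.99)/2 = 1.495, v̄ = (0.00+0.83)/2 = 0.415 → q = 3.5×1.495×0.415 = 2.171 ft³/s
Panel 2-3: Δb = 7.9 ft, d̄ = (2.99+5.44)/2 = 4.215, v̄ = (0.83+1.10)/2 = 0.965 → q = 7.9×4.215×0.965 = 32.13 ft³/s
Panel 3-4: Δb = 7.8 ft, d̄ = (5.44+4.07)/2 = 4.755, v̄ = (1.10+0.98)/2 = 1.04 → q = 7.8×4.755×1.04 = 38.57 ft³/s
Panel 4-5: Δb = 8.1 ft, d̄ = (4.07+3.39)/2 = 3.73, v̄ = (0.98+0.96)/2 = 0.97 → q = 8.1×3.73×0.97 = 29.31 ft³/s
Panel 5-6: Δb = 5.4 ft, d̄ = (3.39+0.00)/2 = 1.695, v̄ = (0.96+0.00)/2 = 0.48 → q = 5.4×1.695×0.48 = 4.393 ft³/s
Q = Σ q = 106.6 ft³/s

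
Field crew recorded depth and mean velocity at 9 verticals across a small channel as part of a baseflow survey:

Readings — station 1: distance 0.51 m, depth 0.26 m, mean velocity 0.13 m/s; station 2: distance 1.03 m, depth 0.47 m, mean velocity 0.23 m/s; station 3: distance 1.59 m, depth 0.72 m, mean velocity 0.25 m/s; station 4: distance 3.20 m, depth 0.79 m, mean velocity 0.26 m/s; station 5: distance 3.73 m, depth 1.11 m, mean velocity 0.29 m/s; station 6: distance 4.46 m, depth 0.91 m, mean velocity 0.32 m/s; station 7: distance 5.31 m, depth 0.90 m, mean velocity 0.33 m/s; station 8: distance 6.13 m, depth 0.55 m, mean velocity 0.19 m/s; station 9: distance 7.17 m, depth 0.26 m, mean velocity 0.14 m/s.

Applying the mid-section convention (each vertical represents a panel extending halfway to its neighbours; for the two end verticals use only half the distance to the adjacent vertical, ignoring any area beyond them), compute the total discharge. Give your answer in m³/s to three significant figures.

w_1 = (1.03 − 0.51)/2 = 0.26 m; q_1 = 0.13 × 0.26 × 0.26 = 0.008788 m³/s
w_2 = (1.59 − 0.51)/2 = 0.54 m; q_2 = 0.23 × 0.47 × 0.54 = 0.05837 m³/s
w_3 = (3.20 − 1.03)/2 = 1.085 m; q_3 = 0.25 × 0.72 × 1.085 = 0.1953 m³/s
w_4 = (3.73 − 1.59)/2 = 1.07 m; q_4 = 0.26 × 0.79 × 1.07 = 0.2198 m³/s
w_5 = (4.46 − 3.20)/2 = 0.63 m; q_5 = 0.29 × 1.11 × 0.63 = 0.2028 m³/s
w_6 = (5.31 − 3.73)/2 = 0.79 m; q_6 = 0.32 × 0.91 × 0.79 = 0.2300 m³/s
w_7 = (6.13 − 4.46)/2 = 0.835 m; q_7 = 0.33 × 0.90 × 0.835 = 0.2480 m³/s
w_8 = (7.17 − 5.31)/2 = 0.93 m; q_8 = 0.19 × 0.55 × 0.93 = 0.09719 m³/s
w_9 = (7.17 − 6.13)/2 = 0.52 m; q_9 = 0.14 × 0.26 × 0.52 = 0.01893 m³/s
Q = Σ qᵢ = 1.279 m³/s

1.28 m³/s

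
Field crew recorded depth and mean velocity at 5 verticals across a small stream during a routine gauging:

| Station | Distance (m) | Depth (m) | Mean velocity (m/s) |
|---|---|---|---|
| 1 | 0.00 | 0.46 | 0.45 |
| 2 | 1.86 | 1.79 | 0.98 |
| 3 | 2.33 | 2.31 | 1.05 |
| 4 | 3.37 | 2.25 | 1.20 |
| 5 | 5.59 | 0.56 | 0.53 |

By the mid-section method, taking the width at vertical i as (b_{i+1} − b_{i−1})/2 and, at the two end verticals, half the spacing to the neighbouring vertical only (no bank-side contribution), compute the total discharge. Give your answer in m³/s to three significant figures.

8.80 m³/s

w_1 = (1.86 − 0.00)/2 = 0.93 m; q_1 = 0.45 × 0.46 × 0.93 = 0.1925 m³/s
w_2 = (2.33 − 0.00)/2 = 1.165 m; q_2 = 0.98 × 1.79 × 1.165 = 2.044 m³/s
w_3 = (3.37 − 1.86)/2 = 0.755 m; q_3 = 1.05 × 2.31 × 0.755 = 1.831 m³/s
w_4 = (5.59 − 2.33)/2 = 1.63 m; q_4 = 1.20 × 2.25 × 1.63 = 4.401 m³/s
w_5 = (5.59 − 3.37)/2 = 1.11 m; q_5 = 0.53 × 0.56 × 1.11 = 0.3294 m³/s
Q = Σ qᵢ = 8.798 m³/s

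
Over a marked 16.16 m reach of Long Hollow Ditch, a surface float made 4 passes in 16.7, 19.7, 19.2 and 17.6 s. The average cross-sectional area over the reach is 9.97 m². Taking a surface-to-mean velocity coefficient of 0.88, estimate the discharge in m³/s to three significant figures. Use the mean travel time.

7.75 m³/s

t̄ = (16.7 + 19.7 + 19.2 + 17.6) / 4 = 18.3 s
v_surface = L / t̄ = 16.16 / 18.3 = 0.8831 m/s
v_mean = 0.88 × 0.8831 = 0.7771 m/s
Q = A × v_mean = 9.97 × 0.7771 = 7.748 m³/s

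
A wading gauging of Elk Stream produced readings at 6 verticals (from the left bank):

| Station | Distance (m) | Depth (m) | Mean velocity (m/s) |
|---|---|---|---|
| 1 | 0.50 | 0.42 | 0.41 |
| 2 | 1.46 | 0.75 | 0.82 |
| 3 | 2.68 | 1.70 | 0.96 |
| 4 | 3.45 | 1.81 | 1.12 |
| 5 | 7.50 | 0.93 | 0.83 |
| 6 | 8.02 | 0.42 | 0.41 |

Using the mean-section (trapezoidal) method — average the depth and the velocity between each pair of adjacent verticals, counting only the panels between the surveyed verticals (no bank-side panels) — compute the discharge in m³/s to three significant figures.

Panel 1-2: Δb = 0.96 m, d̄ = (0.42+0.75)/2 = 0.585, v̄ = (0.41+0.82)/2 = 0.615 → q = 0.96×0.585×0.615 = 0.3454 m³/s
Panel 2-3: Δb = 1.22 m, d̄ = (0.75+1.70)/2 = 1.225, v̄ = (0.82+0.96)/2 = 0.89 → q = 1.22×1.225×0.89 = 1.330 m³/s
Panel 3-4: Δb = 0.77 m, d̄ = (1.70+1.81)/2 = 1.755, v̄ = (0.96+1.12)/2 = 1.04 → q = 0.77×1.755×1.04 = 1.405 m³/s
Panel 4-5: Δb = 4.05 m, d̄ = (1.81+0.93)/2 = 1.37, v̄ = (1.12+0.83)/2 = 0.975 → q = 4.05×1.37×0.975 = 5.410 m³/s
Panel 5-6: Δb = 0.52 m, d̄ = (0.93+0.42)/2 = 0.675, v̄ = (0.83+0.41)/2 = 0.62 → q = 0.52×0.675×0.62 = 0.2176 m³/s
Q = Σ q = 8.708 m³/s

8.71 m³/s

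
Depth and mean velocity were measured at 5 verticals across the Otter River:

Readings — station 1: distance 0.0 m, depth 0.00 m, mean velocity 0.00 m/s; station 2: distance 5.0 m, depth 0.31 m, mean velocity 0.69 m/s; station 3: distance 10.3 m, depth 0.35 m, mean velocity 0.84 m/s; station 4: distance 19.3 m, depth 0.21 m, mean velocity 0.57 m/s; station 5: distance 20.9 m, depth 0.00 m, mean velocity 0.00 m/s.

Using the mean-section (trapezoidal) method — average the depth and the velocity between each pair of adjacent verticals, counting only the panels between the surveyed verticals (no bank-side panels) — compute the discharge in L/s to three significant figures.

Panel 1-2: Δb = 5 m, d̄ = (0.00+0.31)/2 = 0.155, v̄ = (0.00+0.69)/2 = 0.345 → q = 5×0.155×0.345 = 0.2674 m³/s
Panel 2-3: Δb = 5.3 m, d̄ = (0.31+0.35)/2 = 0.33, v̄ = (0.69+0.84)/2 = 0.765 → q = 5.3×0.33×0.765 = 1.338 m³/s
Panel 3-4: Δb = 9 m, d̄ = (0.35+0.21)/2 = 0.28, v̄ = (0.84+0.57)/2 = 0.705 → q = 9×0.28×0.705 = 1.777 m³/s
Panel 4-5: Δb = 1.6 m, d̄ = (0.21+0.00)/2 = 0.105, v̄ = (0.57+0.00)/2 = 0.285 → q = 1.6×0.105×0.285 = 0.04788 m³/s
Q = Σ q = 3.430 m³/s
= 3.430 × 1000 = 3430 L/s

3430 L/s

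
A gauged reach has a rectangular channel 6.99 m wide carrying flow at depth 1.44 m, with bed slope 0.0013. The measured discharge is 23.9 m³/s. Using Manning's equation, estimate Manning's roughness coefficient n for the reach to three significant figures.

A = b·y = 6.99 × 1.44 = 10.07 m²
P = b + 2y = 6.99 + 2×1.44 = 9.870 m
R = A/P = 10.07/9.870 = 1.020 m
n = (1/Q)·A·R^(2/3)·S^(1/2) = (1/23.9) × 10.07 × 1.013 × 0.03606 = 0.01538

0.0154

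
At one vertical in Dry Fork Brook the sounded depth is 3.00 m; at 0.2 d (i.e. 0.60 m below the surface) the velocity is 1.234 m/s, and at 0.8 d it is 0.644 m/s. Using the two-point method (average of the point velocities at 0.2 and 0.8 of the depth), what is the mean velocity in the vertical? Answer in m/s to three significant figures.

v̄ = (1.234 + 0.644) / 2 = 0.9390 m/s

0.939 m/s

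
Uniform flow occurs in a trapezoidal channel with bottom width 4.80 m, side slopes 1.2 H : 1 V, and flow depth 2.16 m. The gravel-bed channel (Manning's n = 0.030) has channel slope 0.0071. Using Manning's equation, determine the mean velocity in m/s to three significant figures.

3.49 m/s

A = (b + z·y)·y = (4.80 + 1.2×2.16)×2.16 = 15.97 m²
P = b + 2y√(1+z²) = 4.80 + 2×2.16×√(1+1.2²) = 11.55 m
R = A/P = 15.97/11.55 = 1.383 m
Q = (1/n)·A·R^(2/3)·S^(1/2) = (1/0.030) × 15.97 × 1.383^(2/3) × 0.0071^(1/2) = 55.66 m³/s
V = Q/A = 55.66/15.97 = 3.486 m/s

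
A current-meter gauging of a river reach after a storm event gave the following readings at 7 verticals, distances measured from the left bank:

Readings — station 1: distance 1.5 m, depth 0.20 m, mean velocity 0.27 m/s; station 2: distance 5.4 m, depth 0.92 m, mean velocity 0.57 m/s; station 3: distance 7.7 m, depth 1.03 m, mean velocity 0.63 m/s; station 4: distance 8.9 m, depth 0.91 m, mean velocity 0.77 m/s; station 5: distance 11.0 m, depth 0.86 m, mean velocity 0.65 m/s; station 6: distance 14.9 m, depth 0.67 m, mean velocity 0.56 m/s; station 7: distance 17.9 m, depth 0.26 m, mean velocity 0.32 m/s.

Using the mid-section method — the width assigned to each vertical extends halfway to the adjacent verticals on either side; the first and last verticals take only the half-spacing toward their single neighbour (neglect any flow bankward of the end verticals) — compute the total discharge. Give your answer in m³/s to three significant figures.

w_1 = (5.4 − 1.5)/2 = 1.95 m; q_1 = 0.27 × 0.20 × 1.95 = 0.1053 m³/s
w_2 = (7.7 − 1.5)/2 = 3.1 m; q_2 = 0.57 × 0.92 × 3.1 = 1.626 m³/s
w_3 = (8.9 − 5.4)/2 = 1.75 m; q_3 = 0.63 × 1.03 × 1.75 = 1.136 m³/s
w_4 = (11.0 − 7.7)/2 = 1.65 m; q_4 = 0.77 × 0.91 × 1.65 = 1.156 m³/s
w_5 = (14.9 − 8.9)/2 = 3 m; q_5 = 0.65 × 0.86 × 3 = 1.677 m³/s
w_6 = (17.9 − 11.0)/2 = 3.45 m; q_6 = 0.56 × 0.67 × 3.45 = 1.294 m³/s
w_7 = (17.9 − 14.9)/2 = 1.5 m; q_7 = 0.32 × 0.26 × 1.5 = 0.1248 m³/s
Q = Σ qᵢ = 7.119 m³/s

7.12 m³/s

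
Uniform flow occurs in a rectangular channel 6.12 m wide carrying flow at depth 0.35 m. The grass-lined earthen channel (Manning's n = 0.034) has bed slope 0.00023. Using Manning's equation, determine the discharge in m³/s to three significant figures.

0.441 m³/s

A = b·y = 6.12 × 0.35 = 2.142 m²
P = b + 2y = 6.12 + 2×0.35 = 6.820 m
R = A/P = 2.142/6.820 = 0.3141 m
Q = (1/n)·A·R^(2/3)·S^(1/2) = (1/0.034) × 2.142 × 0.3141^(2/3) × 0.00023^(1/2) = 0.4415 m³/s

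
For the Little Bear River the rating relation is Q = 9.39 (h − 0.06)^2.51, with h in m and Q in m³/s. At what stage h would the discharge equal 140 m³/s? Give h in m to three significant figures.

2.99 m

h − h₀ = (Q/C)^(1/b) = (140/9.39)^(1/2.51) = 2.934 m
h = 0.06 + 2.934 = 2.994 m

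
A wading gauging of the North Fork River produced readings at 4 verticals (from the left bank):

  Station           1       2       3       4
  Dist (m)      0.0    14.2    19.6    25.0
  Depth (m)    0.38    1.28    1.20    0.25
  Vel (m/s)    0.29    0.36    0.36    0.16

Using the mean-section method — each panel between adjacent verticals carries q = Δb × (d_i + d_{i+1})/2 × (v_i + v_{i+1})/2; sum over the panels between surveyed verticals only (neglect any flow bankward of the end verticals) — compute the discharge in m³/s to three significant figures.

Panel 1-2: Δb = 14.2 m, d̄ = (0.38+1.28)/2 = 0.83, v̄ = (0.29+0.36)/2 = 0.325 → q = 14.2×0.83×0.325 = 3.830 m³/s
Panel 2-3: Δb = 5.4 m, d̄ = (1.28+1.20)/2 = 1.24, v̄ = (0.36+0.36)/2 = 0.36 → q = 5.4×1.24×0.36 = 2.411 m³/s
Panel 3-4: Δb = 5.4 m, d̄ = (1.20+0.25)/2 = 0.725, v̄ = (0.36+0.16)/2 = 0.26 → q = 5.4×0.725×0.26 = 1.018 m³/s
Q = Σ q = 7.259 m³/s

7.26 m³/s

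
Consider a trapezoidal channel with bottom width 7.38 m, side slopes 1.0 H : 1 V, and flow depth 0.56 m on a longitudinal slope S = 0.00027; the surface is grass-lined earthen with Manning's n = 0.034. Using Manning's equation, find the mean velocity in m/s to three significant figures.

0.303 m/s

A = (b + z·y)·y = (7.38 + 1.0×0.56)×0.56 = 4.446 m²
P = b + 2y√(1+z²) = 7.38 + 2×0.56×√(1+1.0²) = 8.964 m
R = A/P = 4.446/8.964 = 0.4960 m
Q = (1/n)·A·R^(2/3)·S^(1/2) = (1/0.034) × 4.446 × 0.4960^(2/3) × 0.00027^(1/2) = 1.347 m³/s
V = Q/A = 1.347/4.446 = 0.3028 m/s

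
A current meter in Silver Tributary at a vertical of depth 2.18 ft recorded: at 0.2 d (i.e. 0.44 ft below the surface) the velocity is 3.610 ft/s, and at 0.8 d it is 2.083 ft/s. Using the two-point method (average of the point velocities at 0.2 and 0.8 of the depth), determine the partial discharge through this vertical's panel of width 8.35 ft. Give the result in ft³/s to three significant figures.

v̄ = (3.610 + 2.083) / 2 = 2.847 ft/s
q = v̄ × d × w = 2.847 × 2.18 × 8.35 = 51.81 ft³/s

51.8 ft³/s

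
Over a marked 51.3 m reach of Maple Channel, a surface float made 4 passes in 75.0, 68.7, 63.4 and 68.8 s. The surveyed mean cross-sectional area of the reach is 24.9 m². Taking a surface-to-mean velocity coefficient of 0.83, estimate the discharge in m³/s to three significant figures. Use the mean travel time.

15.4 m³/s

t̄ = (75.0 + 68.7 + 63.4 + 68.8) / 4 = 68.975 s
v_surface = L / t̄ = 51.3 / 68.975 = 0.7437 m/s
v_mean = 0.83 × 0.7437 = 0.6173 m/s
Q = A × v_mean = 24.9 × 0.6173 = 15.37 m³/s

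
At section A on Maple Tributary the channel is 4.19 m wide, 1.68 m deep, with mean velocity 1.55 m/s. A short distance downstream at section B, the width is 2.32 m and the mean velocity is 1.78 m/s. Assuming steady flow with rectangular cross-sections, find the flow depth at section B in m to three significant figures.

2.64 m

Q = A₁V₁ = (4.19×1.68) × 1.55 = 10.91 m³/s
d₂ = Q/(b₂ V₂) = 10.91/(2.32×1.78) = 2.642 m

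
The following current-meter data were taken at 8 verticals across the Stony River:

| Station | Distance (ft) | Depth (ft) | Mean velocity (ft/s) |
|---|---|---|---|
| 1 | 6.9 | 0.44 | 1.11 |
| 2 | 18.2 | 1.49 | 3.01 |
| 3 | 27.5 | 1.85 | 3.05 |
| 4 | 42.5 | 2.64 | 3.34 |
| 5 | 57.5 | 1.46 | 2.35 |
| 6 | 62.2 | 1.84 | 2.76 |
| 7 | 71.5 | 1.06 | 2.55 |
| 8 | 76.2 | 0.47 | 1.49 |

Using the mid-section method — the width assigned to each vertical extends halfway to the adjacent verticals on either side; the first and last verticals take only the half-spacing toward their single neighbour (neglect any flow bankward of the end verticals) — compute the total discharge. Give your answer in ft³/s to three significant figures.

w_1 = (18.2 − 6.9)/2 = 5.65 ft; q_1 = 1.11 × 0.44 × 5.65 = 2.759 ft³/s
w_2 = (27.5 − 6.9)/2 = 10.3 ft; q_2 = 3.01 × 1.49 × 10.3 = 46.19 ft³/s
w_3 = (42.5 − 18.2)/2 = 12.15 ft; q_3 = 3.05 × 1.85 × 12.15 = 68.56 ft³/s
w_4 = (57.5 − 27.5)/2 = 15 ft; q_4 = 3.34 × 2.64 × 15 = 132.3 ft³/s
w_5 = (62.2 − 42.5)/2 = 9.85 ft; q_5 = 2.35 × 1.46 × 9.85 = 33.80 ft³/s
w_6 = (71.5 − 57.5)/2 = 7 ft; q_6 = 2.76 × 1.84 × 7 = 35.55 ft³/s
w_7 = (76.2 − 62.2)/2 = 7 ft; q_7 = 2.55 × 1.06 × 7 = 18.92 ft³/s
w_8 = (76.2 − 71.5)/2 = 2.35 ft; q_8 = 1.49 × 0.47 × 2.35 = 1.646 ft³/s
Q = Σ qᵢ = 339.7 ft³/s

340 ft³/s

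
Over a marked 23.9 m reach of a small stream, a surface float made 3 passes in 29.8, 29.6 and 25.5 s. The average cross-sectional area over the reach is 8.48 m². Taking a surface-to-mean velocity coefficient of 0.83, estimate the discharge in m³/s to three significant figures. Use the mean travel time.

t̄ = (29.8 + 29.6 + 25.5) / 3 = 28.3 s
v_surface = L / t̄ = 23.9 / 28.3 = 0.8445 m/s
v_mean = 0.83 × 0.8445 = 0.7010 m/s
Q = A × v_mean = 8.48 × 0.7010 = 5.944 m³/s

5.94 m³/s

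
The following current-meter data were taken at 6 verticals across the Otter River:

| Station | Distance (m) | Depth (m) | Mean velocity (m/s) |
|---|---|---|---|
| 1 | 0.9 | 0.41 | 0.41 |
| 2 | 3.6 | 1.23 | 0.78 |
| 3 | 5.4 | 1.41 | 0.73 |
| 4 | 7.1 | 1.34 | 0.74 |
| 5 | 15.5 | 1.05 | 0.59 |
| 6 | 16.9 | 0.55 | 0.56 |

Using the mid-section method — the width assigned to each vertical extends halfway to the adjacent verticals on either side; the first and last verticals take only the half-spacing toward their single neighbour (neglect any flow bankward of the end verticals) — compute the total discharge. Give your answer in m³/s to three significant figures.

12.4 m³/s

w_1 = (3.6 − 0.9)/2 = 1.35 m; q_1 = 0.41 × 0.41 × 1.35 = 0.2269 m³/s
w_2 = (5.4 − 0.9)/2 = 2.25 m; q_2 = 0.78 × 1.23 × 2.25 = 2.159 m³/s
w_3 = (7.1 − 3.6)/2 = 1.75 m; q_3 = 0.73 × 1.41 × 1.75 = 1.801 m³/s
w_4 = (15.5 − 5.4)/2 = 5.05 m; q_4 = 0.74 × 1.34 × 5.05 = 5.008 m³/s
w_5 = (16.9 − 7.1)/2 = 4.9 m; q_5 = 0.59 × 1.05 × 4.9 = 3.036 m³/s
w_6 = (16.9 − 15.5)/2 = 0.7 m; q_6 = 0.56 × 0.55 × 0.7 = 0.2156 m³/s
Q = Σ qᵢ = 12.45 m³/s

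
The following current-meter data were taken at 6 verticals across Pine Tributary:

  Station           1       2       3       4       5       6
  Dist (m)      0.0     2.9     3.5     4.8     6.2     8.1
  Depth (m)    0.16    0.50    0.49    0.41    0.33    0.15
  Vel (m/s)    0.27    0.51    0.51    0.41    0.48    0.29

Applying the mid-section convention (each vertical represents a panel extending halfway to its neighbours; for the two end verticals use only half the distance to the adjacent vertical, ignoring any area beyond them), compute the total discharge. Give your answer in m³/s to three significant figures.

1.28 m³/s

w_1 = (2.9 − 0.0)/2 = 1.45 m; q_1 = 0.27 × 0.16 × 1.45 = 0.06264 m³/s
w_2 = (3.5 − 0.0)/2 = 1.75 m; q_2 = 0.51 × 0.50 × 1.75 = 0.4463 m³/s
w_3 = (4.8 − 2.9)/2 = 0.95 m; q_3 = 0.51 × 0.49 × 0.95 = 0.2374 m³/s
w_4 = (6.2 − 3.5)/2 = 1.35 m; q_4 = 0.41 × 0.41 × 1.35 = 0.2269 m³/s
w_5 = (8.1 − 4.8)/2 = 1.65 m; q_5 = 0.48 × 0.33 × 1.65 = 0.2614 m³/s
w_6 = (8.1 − 6.2)/2 = 0.95 m; q_6 = 0.29 × 0.15 × 0.95 = 0.04133 m³/s
Q = Σ qᵢ = 1.276 m³/s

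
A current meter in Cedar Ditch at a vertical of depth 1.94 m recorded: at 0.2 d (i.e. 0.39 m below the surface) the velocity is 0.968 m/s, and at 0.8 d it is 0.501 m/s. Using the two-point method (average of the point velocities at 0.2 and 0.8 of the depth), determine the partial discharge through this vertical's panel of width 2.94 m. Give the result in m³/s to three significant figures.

4.19 m³/s

v̄ = (0.968 + 0.501) / 2 = 0.7345 m/s
q = v̄ × d × w = 0.7345 × 1.94 × 2.94 = 4.189 m³/s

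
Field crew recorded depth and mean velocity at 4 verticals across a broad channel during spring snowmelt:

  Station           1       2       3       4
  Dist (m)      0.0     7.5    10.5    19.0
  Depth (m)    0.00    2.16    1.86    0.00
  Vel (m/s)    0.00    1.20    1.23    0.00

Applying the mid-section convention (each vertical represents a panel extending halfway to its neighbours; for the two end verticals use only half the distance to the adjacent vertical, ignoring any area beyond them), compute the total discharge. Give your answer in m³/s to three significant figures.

w_2 = (10.5 − 0.0)/2 = 5.25 m; q_2 = 1.20 × 2.16 × 5.25 = 13.61 m³/s
w_3 = (19.0 − 7.5)/2 = 5.75 m; q_3 = 1.23 × 1.86 × 5.75 = 13.15 m³/s
Stations 1, 4 contribute zero (depth or velocity is 0).
Q = Σ qᵢ = 26.76 m³/s

26.8 m³/s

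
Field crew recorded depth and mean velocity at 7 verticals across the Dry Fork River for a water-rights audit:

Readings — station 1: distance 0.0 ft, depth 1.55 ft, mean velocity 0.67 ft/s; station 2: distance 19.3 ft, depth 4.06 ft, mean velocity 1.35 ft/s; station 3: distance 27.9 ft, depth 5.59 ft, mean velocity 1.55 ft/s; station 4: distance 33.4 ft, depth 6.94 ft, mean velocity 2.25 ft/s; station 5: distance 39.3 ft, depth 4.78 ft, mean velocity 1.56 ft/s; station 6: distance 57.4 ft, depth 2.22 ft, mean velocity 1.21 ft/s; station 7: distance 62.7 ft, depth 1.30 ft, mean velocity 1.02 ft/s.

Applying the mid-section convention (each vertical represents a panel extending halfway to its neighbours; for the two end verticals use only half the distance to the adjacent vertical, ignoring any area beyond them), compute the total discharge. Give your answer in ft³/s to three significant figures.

w_1 = (19.3 − 0.0)/2 = 9.65 ft; q_1 = 0.67 × 1.55 × 9.65 = 10.02 ft³/s
w_2 = (27.9 − 0.0)/2 = 13.95 ft; q_2 = 1.35 × 4.06 × 13.95 = 76.46 ft³/s
w_3 = (33.4 − 19.3)/2 = 7.05 ft; q_3 = 1.55 × 5.59 × 7.05 = 61.08 ft³/s
w_4 = (39.3 − 27.9)/2 = 5.7 ft; q_4 = 2.25 × 6.94 × 5.7 = 89.01 ft³/s
w_5 = (57.4 − 33.4)/2 = 12 ft; q_5 = 1.56 × 4.78 × 12 = 89.48 ft³/s
w_6 = (62.7 − 39.3)/2 = 11.7 ft; q_6 = 1.21 × 2.22 × 11.7 = 31.43 ft³/s
w_7 = (62.7 − 57.4)/2 = 2.65 ft; q_7 = 1.02 × 1.30 × 2.65 = 3.514 ft³/s
Q = Σ qᵢ = 361.0 ft³/s

361 ft³/s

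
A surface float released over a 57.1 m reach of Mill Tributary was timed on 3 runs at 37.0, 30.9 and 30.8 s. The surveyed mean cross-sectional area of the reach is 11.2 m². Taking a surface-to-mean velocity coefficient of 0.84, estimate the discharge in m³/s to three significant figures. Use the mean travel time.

16.3 m³/s

t̄ = (37.0 + 30.9 + 30.8) / 3 = 32.9 s
v_surface = L / t̄ = 57.1 / 32.9 = 1.736 m/s
v_mean = 0.84 × 1.736 = 1.458 m/s
Q = A × v_mean = 11.2 × 1.458 = 16.33 m³/s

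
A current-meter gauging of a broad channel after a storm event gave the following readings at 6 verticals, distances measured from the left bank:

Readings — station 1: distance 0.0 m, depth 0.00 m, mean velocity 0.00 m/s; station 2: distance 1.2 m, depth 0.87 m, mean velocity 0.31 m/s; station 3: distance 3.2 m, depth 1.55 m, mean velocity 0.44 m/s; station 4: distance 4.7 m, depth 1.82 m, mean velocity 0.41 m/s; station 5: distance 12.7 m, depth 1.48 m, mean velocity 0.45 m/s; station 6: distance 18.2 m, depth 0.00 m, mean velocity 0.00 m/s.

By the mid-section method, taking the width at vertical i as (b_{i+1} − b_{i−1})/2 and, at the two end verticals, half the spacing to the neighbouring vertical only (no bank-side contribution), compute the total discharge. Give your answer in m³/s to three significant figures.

9.66 m³/s

w_2 = (3.2 − 0.0)/2 = 1.6 m; q_2 = 0.31 × 0.87 × 1.6 = 0.4315 m³/s
w_3 = (4.7 − 1.2)/2 = 1.75 m; q_3 = 0.44 × 1.55 × 1.75 = 1.194 m³/s
w_4 = (12.7 − 3.2)/2 = 4.75 m; q_4 = 0.41 × 1.82 × 4.75 = 3.544 m³/s
w_5 = (18.2 − 4.7)/2 = 6.75 m; q_5 = 0.45 × 1.48 × 6.75 = 4.496 m³/s
Stations 1, 6 contribute zero (depth or velocity is 0).
Q = Σ qᵢ = 9.665 m³/s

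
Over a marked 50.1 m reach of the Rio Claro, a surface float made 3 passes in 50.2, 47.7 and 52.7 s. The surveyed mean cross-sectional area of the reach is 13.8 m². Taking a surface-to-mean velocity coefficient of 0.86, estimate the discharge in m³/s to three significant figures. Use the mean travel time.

t̄ = (50.2 + 47.7 + 52.7) / 3 = 50.2 s
v_surface = L / t̄ = 50.1 / 50.2 = 0.9980 m/s
v_mean = 0.86 × 0.9980 = 0.8583 m/s
Q = A × v_mean = 13.8 × 0.8583 = 11.84 m³/s

11.8 m³/s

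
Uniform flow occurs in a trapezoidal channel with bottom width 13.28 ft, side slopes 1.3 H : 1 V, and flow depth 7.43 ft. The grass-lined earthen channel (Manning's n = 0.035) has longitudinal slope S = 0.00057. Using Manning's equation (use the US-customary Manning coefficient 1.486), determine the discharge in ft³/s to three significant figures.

A = (b + z·y)·y = (13.28 + 1.3×7.43)×7.43 = 170.4 ft²
P = b + 2y√(1+z²) = 13.28 + 2×7.43×√(1+1.3²) = 37.65 ft
R = A/P = 170.4/37.65 = 4.527 ft
Q = (1.486/n)·A·R^(2/3)·S^(1/2) = (1.486/0.035) × 170.4 × 4.527^(2/3) × 0.00057^(1/2) = 472.8 ft³/s

473 ft³/s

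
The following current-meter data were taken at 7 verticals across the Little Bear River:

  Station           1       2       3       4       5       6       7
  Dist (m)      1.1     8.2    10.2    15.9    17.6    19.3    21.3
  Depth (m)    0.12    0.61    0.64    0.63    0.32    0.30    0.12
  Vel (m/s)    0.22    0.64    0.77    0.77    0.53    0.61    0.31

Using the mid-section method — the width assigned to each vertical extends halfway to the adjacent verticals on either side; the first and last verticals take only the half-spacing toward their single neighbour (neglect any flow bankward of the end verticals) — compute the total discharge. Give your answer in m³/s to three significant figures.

6.23 m³/s

w_1 = (8.2 − 1.1)/2 = 3.55 m; q_1 = 0.22 × 0.12 × 3.55 = 0.09372 m³/s
w_2 = (10.2 − 1.1)/2 = 4.55 m; q_2 = 0.64 × 0.61 × 4.55 = 1.776 m³/s
w_3 = (15.9 − 8.2)/2 = 3.85 m; q_3 = 0.77 × 0.64 × 3.85 = 1.897 m³/s
w_4 = (17.6 − 10.2)/2 = 3.7 m; q_4 = 0.77 × 0.63 × 3.7 = 1.795 m³/s
w_5 = (19.3 − 15.9)/2 = 1.7 m; q_5 = 0.53 × 0.32 × 1.7 = 0.2883 m³/s
w_6 = (21.3 − 17.6)/2 = 1.85 m; q_6 = 0.61 × 0.30 × 1.85 = 0.3386 m³/s
w_7 = (21.3 − 19.3)/2 = 1 m; q_7 = 0.31 × 0.12 × 1 = 0.03720 m³/s
Q = Σ qᵢ = 6.226 m³/s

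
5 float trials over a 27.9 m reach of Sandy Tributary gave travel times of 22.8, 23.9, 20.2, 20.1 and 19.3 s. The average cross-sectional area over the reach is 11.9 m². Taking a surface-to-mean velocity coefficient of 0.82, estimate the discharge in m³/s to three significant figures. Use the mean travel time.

t̄ = (22.8 + 23.9 + 20.2 + 20.1 + 19.3) / 5 = 21.26 s
v_surface = L / t̄ = 27.9 / 21.26 = 1.312 m/s
v_mean = 0.82 × 1.312 = 1.076 m/s
Q = A × v_mean = 11.9 × 1.076 = 12.81 m³/s

12.8 m³/s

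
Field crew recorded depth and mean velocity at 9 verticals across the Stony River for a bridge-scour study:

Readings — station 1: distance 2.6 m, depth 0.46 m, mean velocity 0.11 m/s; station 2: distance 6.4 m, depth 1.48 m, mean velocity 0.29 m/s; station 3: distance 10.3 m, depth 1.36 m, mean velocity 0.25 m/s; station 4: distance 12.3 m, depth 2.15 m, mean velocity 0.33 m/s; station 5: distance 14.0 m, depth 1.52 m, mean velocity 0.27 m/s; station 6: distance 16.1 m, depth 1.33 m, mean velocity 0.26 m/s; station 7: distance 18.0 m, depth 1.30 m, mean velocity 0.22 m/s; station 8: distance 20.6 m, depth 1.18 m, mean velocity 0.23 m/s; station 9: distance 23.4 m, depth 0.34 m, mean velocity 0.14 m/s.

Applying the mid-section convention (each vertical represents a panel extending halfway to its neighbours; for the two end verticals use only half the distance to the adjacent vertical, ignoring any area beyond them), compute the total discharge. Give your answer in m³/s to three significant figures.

6.98 m³/s

w_1 = (6.4 − 2.6)/2 = 1.9 m; q_1 = 0.11 × 0.46 × 1.9 = 0.09614 m³/s
w_2 = (10.3 − 2.6)/2 = 3.85 m; q_2 = 0.29 × 1.48 × 3.85 = 1.652 m³/s
w_3 = (12.3 − 6.4)/2 = 2.95 m; q_3 = 0.25 × 1.36 × 2.95 = 1.003 m³/s
w_4 = (14.0 − 10.3)/2 = 1.85 m; q_4 = 0.33 × 2.15 × 1.85 = 1.313 m³/s
w_5 = (16.1 − 12.3)/2 = 1.9 m; q_5 = 0.27 × 1.52 × 1.9 = 0.7798 m³/s
w_6 = (18.0 − 14.0)/2 = 2 m; q_6 = 0.26 × 1.33 × 2 = 0.6916 m³/s
w_7 = (20.6 − 16.1)/2 = 2.25 m; q_7 = 0.22 × 1.30 × 2.25 = 0.6435 m³/s
w_8 = (23.4 − 18.0)/2 = 2.7 m; q_8 = 0.23 × 1.18 × 2.7 = 0.7328 m³/s
w_9 = (23.4 − 20.6)/2 = 1.4 m; q_9 = 0.14 × 0.34 × 1.4 = 0.06664 m³/s
Q = Σ qᵢ = 6.978 m³/s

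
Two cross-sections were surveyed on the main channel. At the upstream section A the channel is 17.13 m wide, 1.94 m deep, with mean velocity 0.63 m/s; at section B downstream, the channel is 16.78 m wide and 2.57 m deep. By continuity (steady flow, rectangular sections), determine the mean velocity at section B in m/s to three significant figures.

Q = A₁V₁ = (17.13×1.94) × 0.63 = 20.94 m³/s
A₂ = 16.78 × 2.57 = 43.12 m²
V₂ = Q/A₂ = 20.94/43.12 = 0.4855 m/s

0.485 m/s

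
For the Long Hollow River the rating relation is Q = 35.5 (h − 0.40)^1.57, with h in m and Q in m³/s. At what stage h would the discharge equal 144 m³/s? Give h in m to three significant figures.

h − h₀ = (Q/C)^(1/b) = (144/35.5)^(1/1.57) = 2.440 m
h = 0.40 + 2.440 = 2.840 m

2.84 m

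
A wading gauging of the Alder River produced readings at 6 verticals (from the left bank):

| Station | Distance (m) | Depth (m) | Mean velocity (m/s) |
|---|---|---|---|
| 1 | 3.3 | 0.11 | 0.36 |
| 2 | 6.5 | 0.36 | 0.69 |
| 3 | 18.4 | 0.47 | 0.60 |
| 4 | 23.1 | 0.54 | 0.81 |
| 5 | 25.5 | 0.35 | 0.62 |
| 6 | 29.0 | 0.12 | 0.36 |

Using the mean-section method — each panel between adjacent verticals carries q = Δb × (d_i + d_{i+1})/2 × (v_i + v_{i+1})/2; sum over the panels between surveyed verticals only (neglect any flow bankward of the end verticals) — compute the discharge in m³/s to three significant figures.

Panel 1-2: Δb = 3.2 m, d̄ = (0.11+0.36)/2 = 0.235, v̄ = (0.36+0.69)/2 = 0.525 → q = 3.2×0.235×0.525 = 0.3948 m³/s
Panel 2-3: Δb = 11.9 m, d̄ = (0.36+0.47)/2 = 0.415, v̄ = (0.69+0.60)/2 = 0.645 → q = 11.9×0.415×0.645 = 3.185 m³/s
Panel 3-4: Δb = 4.7 m, d̄ = (0.47+0.54)/2 = 0.505, v̄ = (0.60+0.81)/2 = 0.705 → q = 4.7×0.505×0.705 = 1.673 m³/s
Panel 4-5: Δb = 2.4 m, d̄ = (0.54+0.35)/2 = 0.445, v̄ = (0.81+0.62)/2 = 0.715 → q = 2.4×0.445×0.715 = 0.7636 m³/s
Panel 5-6: Δb = 3.5 m, d̄ = (0.35+0.12)/2 = 0.235, v̄ = (0.62+0.36)/2 = 0.49 → q = 3.5×0.235×0.49 = 0.4030 m³/s
Q = Σ q = 6.420 m³/s

6.42 m³/s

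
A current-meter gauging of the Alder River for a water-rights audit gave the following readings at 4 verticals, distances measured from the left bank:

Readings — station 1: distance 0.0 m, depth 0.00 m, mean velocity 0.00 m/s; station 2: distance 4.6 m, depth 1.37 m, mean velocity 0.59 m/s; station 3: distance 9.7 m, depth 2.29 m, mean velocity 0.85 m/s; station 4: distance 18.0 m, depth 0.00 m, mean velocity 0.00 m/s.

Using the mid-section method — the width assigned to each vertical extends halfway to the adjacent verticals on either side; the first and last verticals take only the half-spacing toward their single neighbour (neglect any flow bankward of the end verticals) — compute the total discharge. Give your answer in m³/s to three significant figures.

17.0 m³/s

w_2 = (9.7 − 0.0)/2 = 4.85 m; q_2 = 0.59 × 1.37 × 4.85 = 3.920 m³/s
w_3 = (18.0 − 4.6)/2 = 6.7 m; q_3 = 0.85 × 2.29 × 6.7 = 13.04 m³/s
Stations 1, 4 contribute zero (depth or velocity is 0).
Q = Σ qᵢ = 16.96 m³/s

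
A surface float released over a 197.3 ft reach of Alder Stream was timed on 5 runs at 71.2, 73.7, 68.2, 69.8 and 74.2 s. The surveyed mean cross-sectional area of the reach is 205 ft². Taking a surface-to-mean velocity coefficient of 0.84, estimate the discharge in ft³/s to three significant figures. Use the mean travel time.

476 ft³/s

t̄ = (71.2 + 73.7 + 68.2 + 69.8 + 74.2) / 5 = 71.42 s
v_surface = L / t̄ = 197.3 / 71.42 = 2.763 ft/s
v_mean = 0.84 × 2.763 = 2.321 ft/s
Q = A × v_mean = 205 × 2.321 = 475.7 ft³/s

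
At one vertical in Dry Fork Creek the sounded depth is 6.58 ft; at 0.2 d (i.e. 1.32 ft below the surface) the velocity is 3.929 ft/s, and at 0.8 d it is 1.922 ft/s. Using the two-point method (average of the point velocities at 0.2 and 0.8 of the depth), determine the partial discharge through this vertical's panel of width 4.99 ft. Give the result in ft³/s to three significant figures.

96.1 ft³/s

v̄ = (3.929 + 1.922) / 2 = 2.926 ft/s
q = v̄ × d × w = 2.926 × 6.58 × 4.99 = 96.06 ft³/s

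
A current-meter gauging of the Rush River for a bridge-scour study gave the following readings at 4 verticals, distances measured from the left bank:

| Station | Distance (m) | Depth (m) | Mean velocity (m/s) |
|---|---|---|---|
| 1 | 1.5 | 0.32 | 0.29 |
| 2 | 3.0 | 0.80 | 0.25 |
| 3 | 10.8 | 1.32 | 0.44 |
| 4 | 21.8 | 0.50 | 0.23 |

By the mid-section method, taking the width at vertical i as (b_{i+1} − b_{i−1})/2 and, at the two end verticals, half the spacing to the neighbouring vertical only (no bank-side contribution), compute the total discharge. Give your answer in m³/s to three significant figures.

w_1 = (3.0 − 1.5)/2 = 0.75 m; q_1 = 0.29 × 0.32 × 0.75 = 0.06960 m³/s
w_2 = (10.8 − 1.5)/2 = 4.65 m; q_2 = 0.25 × 0.80 × 4.65 = 0.9300 m³/s
w_3 = (21.8 − 3.0)/2 = 9.4 m; q_3 = 0.44 × 1.32 × 9.4 = 5.460 m³/s
w_4 = (21.8 − 10.8)/2 = 5.5 m; q_4 = 0.23 × 0.50 × 5.5 = 0.6325 m³/s
Q = Σ qᵢ = 7.092 m³/s

7.09 m³/s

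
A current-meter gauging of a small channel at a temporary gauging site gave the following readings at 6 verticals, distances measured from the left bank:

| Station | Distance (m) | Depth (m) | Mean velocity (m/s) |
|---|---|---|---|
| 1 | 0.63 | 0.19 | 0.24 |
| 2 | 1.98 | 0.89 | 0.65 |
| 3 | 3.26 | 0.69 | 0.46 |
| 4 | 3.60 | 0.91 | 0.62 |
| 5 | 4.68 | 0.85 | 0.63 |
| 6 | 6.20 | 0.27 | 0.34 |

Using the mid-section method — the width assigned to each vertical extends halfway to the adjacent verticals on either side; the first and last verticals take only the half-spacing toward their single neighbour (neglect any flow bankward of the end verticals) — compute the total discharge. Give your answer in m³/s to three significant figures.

w_1 = (1.98 − 0.63)/2 = 0.675 m; q_1 = 0.24 × 0.19 × 0.675 = 0.03078 m³/s
w_2 = (3.26 − 0.63)/2 = 1.315 m; q_2 = 0.65 × 0.89 × 1.315 = 0.7607 m³/s
w_3 = (3.60 − 1.98)/2 = 0.81 m; q_3 = 0.46 × 0.69 × 0.81 = 0.2571 m³/s
w_4 = (4.68 − 3.26)/2 = 0.71 m; q_4 = 0.62 × 0.91 × 0.71 = 0.4006 m³/s
w_5 = (6.20 − 3.60)/2 = 1.3 m; q_5 = 0.63 × 0.85 × 1.3 = 0.6962 m³/s
w_6 = (6.20 − 4.68)/2 = 0.76 m; q_6 = 0.34 × 0.27 × 0.76 = 0.06977 m³/s
Q = Σ qᵢ = 2.215 m³/s

2.22 m³/s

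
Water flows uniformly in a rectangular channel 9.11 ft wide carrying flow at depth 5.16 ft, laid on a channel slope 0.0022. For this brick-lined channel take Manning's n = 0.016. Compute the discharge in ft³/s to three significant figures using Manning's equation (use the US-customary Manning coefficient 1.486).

A = b·y = 9.11 × 5.16 = 47.01 ft²
P = b + 2y = 9.11 + 2×5.16 = 19.43 ft
R = A/P = 47.01/19.43 = 2.419 ft
Q = (1.486/n)·A·R^(2/3)·S^(1/2) = (1.486/0.016) × 47.01 × 2.419^(2/3) × 0.0022^(1/2) = 369.0 ft³/s

369 ft³/s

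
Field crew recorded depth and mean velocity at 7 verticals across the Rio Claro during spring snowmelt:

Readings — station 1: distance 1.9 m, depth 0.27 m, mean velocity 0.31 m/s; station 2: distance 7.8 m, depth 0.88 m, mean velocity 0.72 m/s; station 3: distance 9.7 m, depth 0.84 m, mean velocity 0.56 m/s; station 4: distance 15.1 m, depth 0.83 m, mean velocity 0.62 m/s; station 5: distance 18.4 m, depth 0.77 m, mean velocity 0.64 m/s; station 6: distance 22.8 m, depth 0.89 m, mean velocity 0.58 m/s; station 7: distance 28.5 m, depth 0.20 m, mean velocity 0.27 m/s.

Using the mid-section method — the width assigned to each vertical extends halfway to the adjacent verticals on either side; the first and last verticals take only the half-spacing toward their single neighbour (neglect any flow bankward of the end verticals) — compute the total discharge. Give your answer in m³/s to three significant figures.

w_1 = (7.8 − 1.9)/2 = 2.95 m; q_1 = 0.31 × 0.27 × 2.95 = 0.2469 m³/s
w_2 = (9.7 − 1.9)/2 = 3.9 m; q_2 = 0.72 × 0.88 × 3.9 = 2.471 m³/s
w_3 = (15.1 − 7.8)/2 = 3.65 m; q_3 = 0.56 × 0.84 × 3.65 = 1.717 m³/s
w_4 = (18.4 − 9.7)/2 = 4.35 m; q_4 = 0.62 × 0.83 × 4.35 = 2.239 m³/s
w_5 = (22.8 − 15.1)/2 = 3.85 m; q_5 = 0.64 × 0.77 × 3.85 = 1.897 m³/s
w_6 = (28.5 − 18.4)/2 = 5.05 m; q_6 = 0.58 × 0.89 × 5.05 = 2.607 m³/s
w_7 = (28.5 − 22.8)/2 = 2.85 m; q_7 = 0.27 × 0.20 × 2.85 = 0.1539 m³/s
Q = Σ qᵢ = 11.33 m³/s

11.3 m³/s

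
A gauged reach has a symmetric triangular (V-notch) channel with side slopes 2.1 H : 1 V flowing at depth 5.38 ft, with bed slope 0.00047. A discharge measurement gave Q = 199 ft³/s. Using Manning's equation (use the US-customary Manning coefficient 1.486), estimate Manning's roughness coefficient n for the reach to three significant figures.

A = z·y² = 2.1×5.38² = 60.78 ft²
P = 2y√(1+z²) = 2×5.38×√(1+2.1²) = 25.03 ft
R = A/P = 60.78/25.03 = 2.429 ft
n = (1.486/Q)·A·R^(2/3)·S^(1/2) = (1.486/199) × 60.78 × 1.807 × 0.02168 = 0.01778

0.0178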